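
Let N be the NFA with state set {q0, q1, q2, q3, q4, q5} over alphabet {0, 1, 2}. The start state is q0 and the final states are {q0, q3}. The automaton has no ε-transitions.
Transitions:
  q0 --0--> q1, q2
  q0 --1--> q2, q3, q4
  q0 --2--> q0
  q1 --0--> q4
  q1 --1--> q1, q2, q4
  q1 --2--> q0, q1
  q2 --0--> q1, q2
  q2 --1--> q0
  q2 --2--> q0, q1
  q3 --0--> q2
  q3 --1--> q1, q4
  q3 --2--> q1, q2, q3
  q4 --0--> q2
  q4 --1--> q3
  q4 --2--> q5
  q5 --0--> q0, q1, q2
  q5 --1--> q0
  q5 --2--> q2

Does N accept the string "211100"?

rejected

Start: {q0}
read 2: {q0}
read 1: {q2, q3, q4}
read 1: {q0, q1, q3, q4}
read 1: {q1, q2, q3, q4}
read 0: {q1, q2, q4}
read 0: {q1, q2, q4}
Reachable ∩ accepting = {} — empty.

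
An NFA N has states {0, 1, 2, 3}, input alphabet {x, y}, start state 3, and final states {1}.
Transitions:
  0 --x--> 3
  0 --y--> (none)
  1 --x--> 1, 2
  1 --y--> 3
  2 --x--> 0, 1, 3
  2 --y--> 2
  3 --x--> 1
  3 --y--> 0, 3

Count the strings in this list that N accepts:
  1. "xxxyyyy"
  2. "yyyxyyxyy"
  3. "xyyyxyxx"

"xxxyyyy": rejected
"yyyxyyxyy": rejected
"xyyyxyxx": accepted

1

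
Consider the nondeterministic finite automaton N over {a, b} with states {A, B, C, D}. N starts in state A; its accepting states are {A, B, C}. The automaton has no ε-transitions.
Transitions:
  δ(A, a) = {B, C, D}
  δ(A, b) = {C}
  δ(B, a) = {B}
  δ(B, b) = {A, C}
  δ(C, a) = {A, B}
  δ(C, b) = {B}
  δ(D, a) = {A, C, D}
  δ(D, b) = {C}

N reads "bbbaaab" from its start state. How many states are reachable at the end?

3

Start: {A}
read b: {C}
read b: {B}
read b: {A, C}
read a: {A, B, C, D}
read a: {A, B, C, D}
read a: {A, B, C, D}
read b: {A, B, C}
Final reachable set {A, B, C} has 3 states.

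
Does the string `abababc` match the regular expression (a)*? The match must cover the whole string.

no

abababc cannot be split into zero or more pieces each matching a.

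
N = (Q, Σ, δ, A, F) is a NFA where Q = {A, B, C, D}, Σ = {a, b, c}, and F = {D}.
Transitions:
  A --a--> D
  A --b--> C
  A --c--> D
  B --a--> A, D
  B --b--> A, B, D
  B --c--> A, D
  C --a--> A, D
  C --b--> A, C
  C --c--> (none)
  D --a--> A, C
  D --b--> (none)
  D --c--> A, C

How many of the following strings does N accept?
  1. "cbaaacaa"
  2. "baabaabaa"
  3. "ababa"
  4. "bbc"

"cbaaacaa": rejected
"baabaabaa": accepted
"ababa": rejected
"bbc": accepted

2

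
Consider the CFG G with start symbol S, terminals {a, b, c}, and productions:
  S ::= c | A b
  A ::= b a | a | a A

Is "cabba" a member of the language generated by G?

no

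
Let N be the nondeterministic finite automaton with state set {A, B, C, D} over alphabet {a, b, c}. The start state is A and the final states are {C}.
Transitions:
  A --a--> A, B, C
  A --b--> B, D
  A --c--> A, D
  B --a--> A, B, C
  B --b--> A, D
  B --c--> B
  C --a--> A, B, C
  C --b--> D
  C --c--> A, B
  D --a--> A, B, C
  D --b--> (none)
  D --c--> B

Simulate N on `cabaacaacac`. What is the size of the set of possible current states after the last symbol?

Start: {A}
read c: {A, D}
read a: {A, B, C}
read b: {A, B, D}
read a: {A, B, C}
read a: {A, B, C}
read c: {A, B, D}
read a: {A, B, C}
read a: {A, B, C}
read c: {A, B, D}
read a: {A, B, C}
read c: {A, B, D}
Final reachable set {A, B, D} has 3 states.

3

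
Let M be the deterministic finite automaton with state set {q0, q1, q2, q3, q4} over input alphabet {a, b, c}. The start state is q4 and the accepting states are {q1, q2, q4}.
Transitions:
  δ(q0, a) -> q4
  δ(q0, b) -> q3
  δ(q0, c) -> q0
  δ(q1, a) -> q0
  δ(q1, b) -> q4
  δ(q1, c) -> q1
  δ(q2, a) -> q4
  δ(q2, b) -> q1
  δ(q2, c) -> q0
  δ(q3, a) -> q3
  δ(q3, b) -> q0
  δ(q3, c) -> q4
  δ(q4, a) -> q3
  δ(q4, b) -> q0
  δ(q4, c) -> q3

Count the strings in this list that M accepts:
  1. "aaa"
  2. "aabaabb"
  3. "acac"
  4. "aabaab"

1

"aaa": rejected
"aabaabb": rejected
"acac": accepted
"aabaab": rejected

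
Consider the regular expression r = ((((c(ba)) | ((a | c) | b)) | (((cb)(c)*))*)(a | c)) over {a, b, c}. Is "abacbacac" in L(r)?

no

No split of abacbacac into u·v has (((c(ba))|((a|c)|b))|(((cb)(c)*))*) matching u and (a|c) matching v.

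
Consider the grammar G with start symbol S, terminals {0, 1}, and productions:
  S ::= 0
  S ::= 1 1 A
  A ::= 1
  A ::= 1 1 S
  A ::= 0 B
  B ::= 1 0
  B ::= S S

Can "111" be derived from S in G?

yes

S ⇒ 11A ⇒ 111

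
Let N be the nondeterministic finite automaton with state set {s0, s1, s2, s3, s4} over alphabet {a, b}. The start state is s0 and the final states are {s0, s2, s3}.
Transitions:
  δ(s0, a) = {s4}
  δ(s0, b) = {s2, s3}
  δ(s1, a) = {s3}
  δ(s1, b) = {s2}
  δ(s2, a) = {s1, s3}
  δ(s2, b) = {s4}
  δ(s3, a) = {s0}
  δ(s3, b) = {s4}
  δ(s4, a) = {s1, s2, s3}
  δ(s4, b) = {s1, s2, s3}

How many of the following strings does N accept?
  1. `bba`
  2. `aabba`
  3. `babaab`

`bba`: accepted
`aabba`: accepted
`babaab`: accepted

3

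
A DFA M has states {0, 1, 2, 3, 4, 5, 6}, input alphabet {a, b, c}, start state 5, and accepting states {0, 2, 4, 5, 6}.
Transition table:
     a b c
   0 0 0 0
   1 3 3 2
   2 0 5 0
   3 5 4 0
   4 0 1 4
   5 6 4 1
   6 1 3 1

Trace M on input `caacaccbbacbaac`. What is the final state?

0

5 --c--> 1
1 --a--> 3
3 --a--> 5
5 --c--> 1
1 --a--> 3
3 --c--> 0
0 --c--> 0
0 --b--> 0
0 --b--> 0
0 --a--> 0
0 --c--> 0
0 --b--> 0
0 --a--> 0
0 --a--> 0
0 --c--> 0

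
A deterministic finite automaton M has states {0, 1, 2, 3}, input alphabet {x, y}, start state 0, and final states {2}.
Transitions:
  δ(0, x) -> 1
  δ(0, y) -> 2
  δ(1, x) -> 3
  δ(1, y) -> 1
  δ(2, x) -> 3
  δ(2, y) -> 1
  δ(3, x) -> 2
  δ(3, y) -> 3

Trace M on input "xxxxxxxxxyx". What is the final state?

3

0 --x--> 1
1 --x--> 3
3 --x--> 2
2 --x--> 3
3 --x--> 2
2 --x--> 3
3 --x--> 2
2 --x--> 3
3 --x--> 2
2 --y--> 1
1 --x--> 3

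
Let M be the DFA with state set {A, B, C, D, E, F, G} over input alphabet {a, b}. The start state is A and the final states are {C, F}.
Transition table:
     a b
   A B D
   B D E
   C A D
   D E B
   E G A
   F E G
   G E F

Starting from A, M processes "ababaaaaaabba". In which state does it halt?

A --a--> B
B --b--> E
E --a--> G
G --b--> F
F --a--> E
E --a--> G
G --a--> E
E --a--> G
G --a--> E
E --a--> G
G --b--> F
F --b--> G
G --a--> E

E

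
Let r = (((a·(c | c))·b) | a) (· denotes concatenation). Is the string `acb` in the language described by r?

The left alternative ((a·(c|c))·b) matches acb.

yes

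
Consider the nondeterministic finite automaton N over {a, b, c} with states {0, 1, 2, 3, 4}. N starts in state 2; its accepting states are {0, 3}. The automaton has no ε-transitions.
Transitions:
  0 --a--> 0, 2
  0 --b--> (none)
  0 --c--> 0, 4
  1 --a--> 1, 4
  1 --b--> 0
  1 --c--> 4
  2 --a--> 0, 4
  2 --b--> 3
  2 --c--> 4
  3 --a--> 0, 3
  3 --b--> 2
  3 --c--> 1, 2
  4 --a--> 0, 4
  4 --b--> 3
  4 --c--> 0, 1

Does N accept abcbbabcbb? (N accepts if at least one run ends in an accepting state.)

Start: {2}
read a: {0, 4}
read b: {3}
read c: {1, 2}
read b: {0, 3}
read b: {2}
read a: {0, 4}
read b: {3}
read c: {1, 2}
read b: {0, 3}
read b: {2}
Reachable ∩ accepting = {} — empty.

rejected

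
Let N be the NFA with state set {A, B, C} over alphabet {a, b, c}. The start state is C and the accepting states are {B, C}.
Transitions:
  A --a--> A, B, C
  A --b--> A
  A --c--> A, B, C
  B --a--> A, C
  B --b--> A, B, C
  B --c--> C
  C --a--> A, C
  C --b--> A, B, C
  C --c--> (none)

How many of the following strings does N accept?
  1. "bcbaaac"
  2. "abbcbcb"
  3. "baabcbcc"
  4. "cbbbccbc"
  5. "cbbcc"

3

"bcbaaac": accepted
"abbcbcb": accepted
"baabcbcc": accepted
"cbbbccbc": rejected
"cbbcc": rejected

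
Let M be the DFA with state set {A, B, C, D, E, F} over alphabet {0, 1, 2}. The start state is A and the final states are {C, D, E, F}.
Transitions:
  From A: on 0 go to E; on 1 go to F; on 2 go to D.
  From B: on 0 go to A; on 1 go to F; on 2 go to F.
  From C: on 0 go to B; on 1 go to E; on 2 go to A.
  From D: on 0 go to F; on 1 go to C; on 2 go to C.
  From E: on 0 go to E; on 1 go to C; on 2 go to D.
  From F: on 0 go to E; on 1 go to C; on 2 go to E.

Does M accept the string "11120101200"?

A --1--> F
F --1--> C
C --1--> E
E --2--> D
D --0--> F
F --1--> C
C --0--> B
B --1--> F
F --2--> E
E --0--> E
E --0--> E
End in state E, which is an accepting state.

accepted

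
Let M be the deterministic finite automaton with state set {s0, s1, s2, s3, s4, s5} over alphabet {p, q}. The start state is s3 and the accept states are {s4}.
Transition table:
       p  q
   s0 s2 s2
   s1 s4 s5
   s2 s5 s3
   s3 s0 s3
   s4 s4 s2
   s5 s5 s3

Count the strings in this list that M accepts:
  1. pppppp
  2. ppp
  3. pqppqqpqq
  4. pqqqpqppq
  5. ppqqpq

pppppp: rejected
ppp: rejected
pqppqqpqq: rejected
pqqqpqppq: rejected
ppqqpq: rejected

0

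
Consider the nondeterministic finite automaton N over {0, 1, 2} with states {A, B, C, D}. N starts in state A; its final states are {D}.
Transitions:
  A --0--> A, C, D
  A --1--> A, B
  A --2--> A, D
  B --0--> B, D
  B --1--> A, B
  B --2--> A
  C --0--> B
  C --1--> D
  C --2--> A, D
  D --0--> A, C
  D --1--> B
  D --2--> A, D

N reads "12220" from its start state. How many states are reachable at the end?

Start: {A}
read 1: {A, B}
read 2: {A, D}
read 2: {A, D}
read 2: {A, D}
read 0: {A, C, D}
Final reachable set {A, C, D} has 3 states.

3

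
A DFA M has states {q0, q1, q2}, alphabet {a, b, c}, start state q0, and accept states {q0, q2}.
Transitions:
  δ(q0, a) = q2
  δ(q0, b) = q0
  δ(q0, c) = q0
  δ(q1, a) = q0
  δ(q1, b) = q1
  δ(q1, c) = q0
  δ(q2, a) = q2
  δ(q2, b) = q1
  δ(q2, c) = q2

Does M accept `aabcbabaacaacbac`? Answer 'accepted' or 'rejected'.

q0 --a--> q2
q2 --a--> q2
q2 --b--> q1
q1 --c--> q0
q0 --b--> q0
q0 --a--> q2
q2 --b--> q1
q1 --a--> q0
q0 --a--> q2
q2 --c--> q2
q2 --a--> q2
q2 --a--> q2
q2 --c--> q2
q2 --b--> q1
q1 --a--> q0
q0 --c--> q0
End in state q0, which is an accepting state.

accepted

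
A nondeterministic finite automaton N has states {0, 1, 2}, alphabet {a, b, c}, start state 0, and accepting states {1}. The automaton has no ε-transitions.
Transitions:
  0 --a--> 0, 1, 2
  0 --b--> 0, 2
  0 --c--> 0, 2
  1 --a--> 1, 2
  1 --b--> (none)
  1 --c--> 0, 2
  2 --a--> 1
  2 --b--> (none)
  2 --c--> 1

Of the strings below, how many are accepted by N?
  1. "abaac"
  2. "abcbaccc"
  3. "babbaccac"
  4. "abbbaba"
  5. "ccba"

5

"abaac": accepted
"abcbaccc": accepted
"babbaccac": accepted
"abbbaba": accepted
"ccba": accepted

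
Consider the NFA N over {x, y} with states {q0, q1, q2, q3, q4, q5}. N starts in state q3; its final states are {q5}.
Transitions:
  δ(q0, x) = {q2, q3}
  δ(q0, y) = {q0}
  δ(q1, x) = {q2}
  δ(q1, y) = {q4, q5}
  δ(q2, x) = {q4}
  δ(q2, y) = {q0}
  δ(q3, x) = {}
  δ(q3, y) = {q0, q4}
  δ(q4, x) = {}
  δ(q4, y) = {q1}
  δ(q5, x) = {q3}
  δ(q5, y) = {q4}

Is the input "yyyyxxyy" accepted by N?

accepted

Start: {q3}
read y: {q0, q4}
read y: {q0, q1}
read y: {q0, q4, q5}
read y: {q0, q1, q4}
read x: {q2, q3}
read x: {q4}
read y: {q1}
read y: {q4, q5}
Reachable ∩ accepting = {q5} — nonempty.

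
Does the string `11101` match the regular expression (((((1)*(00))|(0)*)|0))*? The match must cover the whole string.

no

11101 cannot be split into zero or more pieces each matching ((((1)*(00))|(0)*)|0).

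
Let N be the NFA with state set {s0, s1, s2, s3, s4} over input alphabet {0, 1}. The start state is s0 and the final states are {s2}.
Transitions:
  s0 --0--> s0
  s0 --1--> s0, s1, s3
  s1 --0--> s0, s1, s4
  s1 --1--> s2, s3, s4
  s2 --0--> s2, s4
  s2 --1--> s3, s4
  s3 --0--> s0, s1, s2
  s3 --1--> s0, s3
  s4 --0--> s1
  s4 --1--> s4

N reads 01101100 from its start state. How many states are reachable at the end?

Start: {s0}
read 0: {s0}
read 1: {s0, s1, s3}
read 1: {s0, s1, s2, s3, s4}
read 0: {s0, s1, s2, s4}
read 1: {s0, s1, s2, s3, s4}
read 1: {s0, s1, s2, s3, s4}
read 0: {s0, s1, s2, s4}
read 0: {s0, s1, s2, s4}
Final reachable set {s0, s1, s2, s4} has 4 states.

4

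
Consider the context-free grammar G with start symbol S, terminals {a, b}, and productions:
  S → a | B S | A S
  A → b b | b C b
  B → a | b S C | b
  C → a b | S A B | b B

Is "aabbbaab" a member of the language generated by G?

no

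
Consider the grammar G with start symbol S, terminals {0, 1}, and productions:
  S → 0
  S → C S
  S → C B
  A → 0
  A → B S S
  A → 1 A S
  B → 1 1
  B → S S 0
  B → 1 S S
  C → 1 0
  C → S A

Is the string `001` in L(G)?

no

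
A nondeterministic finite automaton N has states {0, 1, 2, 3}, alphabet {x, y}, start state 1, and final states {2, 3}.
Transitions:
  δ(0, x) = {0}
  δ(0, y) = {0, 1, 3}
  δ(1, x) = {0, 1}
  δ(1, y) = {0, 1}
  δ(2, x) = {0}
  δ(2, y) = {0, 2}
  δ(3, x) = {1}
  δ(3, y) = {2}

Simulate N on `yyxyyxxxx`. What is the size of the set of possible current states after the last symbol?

2

Start: {1}
read y: {0, 1}
read y: {0, 1, 3}
read x: {0, 1}
read y: {0, 1, 3}
read y: {0, 1, 2, 3}
read x: {0, 1}
read x: {0, 1}
read x: {0, 1}
read x: {0, 1}
Final reachable set {0, 1} has 2 states.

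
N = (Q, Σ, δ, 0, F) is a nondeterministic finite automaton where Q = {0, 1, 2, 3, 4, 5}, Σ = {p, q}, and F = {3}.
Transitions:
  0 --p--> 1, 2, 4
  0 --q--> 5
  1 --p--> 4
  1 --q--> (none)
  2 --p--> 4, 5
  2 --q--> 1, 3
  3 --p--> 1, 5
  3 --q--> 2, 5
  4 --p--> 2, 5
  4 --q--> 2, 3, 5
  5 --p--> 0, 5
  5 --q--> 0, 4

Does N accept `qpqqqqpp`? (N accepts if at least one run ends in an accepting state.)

Start: {0}
read q: {5}
read p: {0, 5}
read q: {0, 4, 5}
read q: {0, 2, 3, 4, 5}
read q: {0, 1, 2, 3, 4, 5}
read q: {0, 1, 2, 3, 4, 5}
read p: {0, 1, 2, 4, 5}
read p: {0, 1, 2, 4, 5}
Reachable ∩ accepting = {} — empty.

rejected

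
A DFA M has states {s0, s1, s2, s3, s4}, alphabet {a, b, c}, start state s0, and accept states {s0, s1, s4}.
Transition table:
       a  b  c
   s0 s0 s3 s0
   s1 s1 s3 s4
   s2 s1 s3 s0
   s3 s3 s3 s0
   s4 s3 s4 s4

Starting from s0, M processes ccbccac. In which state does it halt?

s0

s0 --c--> s0
s0 --c--> s0
s0 --b--> s3
s3 --c--> s0
s0 --c--> s0
s0 --a--> s0
s0 --c--> s0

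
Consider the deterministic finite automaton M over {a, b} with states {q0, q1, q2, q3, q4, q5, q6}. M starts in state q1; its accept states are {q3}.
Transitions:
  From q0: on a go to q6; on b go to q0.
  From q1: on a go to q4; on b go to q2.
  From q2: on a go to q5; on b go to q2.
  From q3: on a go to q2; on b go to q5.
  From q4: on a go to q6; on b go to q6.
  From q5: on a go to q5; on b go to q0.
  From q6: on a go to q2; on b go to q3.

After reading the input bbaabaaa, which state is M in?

q5

q1 --b--> q2
q2 --b--> q2
q2 --a--> q5
q5 --a--> q5
q5 --b--> q0
q0 --a--> q6
q6 --a--> q2
q2 --a--> q5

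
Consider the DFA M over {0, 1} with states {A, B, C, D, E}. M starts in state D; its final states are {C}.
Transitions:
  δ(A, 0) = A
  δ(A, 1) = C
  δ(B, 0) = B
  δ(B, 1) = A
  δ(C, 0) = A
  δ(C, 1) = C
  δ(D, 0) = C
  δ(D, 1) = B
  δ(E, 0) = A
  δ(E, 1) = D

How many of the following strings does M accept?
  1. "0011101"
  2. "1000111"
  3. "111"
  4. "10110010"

3

"0011101": accepted
"1000111": accepted
"111": accepted
"10110010": rejected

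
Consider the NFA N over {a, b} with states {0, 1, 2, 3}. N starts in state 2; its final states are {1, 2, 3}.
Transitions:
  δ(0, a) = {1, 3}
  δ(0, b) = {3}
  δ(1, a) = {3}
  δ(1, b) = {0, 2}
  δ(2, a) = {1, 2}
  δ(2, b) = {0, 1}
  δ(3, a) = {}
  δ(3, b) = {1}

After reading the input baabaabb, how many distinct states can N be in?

0

Start: {2}
read b: {0, 1}
read a: {1, 3}
read a: {3}
read b: {1}
read a: {3}
read a: {}
The reachable set is empty and stays empty for the remaining 2 symbols.
Final reachable set {} has 0 states.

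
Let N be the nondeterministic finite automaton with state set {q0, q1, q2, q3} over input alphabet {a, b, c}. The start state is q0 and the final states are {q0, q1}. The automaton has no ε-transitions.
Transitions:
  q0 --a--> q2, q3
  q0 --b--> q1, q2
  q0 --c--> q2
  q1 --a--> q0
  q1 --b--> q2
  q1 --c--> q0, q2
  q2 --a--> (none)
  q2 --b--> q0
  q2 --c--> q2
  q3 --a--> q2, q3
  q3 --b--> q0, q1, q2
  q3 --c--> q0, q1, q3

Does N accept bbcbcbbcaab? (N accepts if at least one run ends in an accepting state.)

Start: {q0}
read b: {q1, q2}
read b: {q0, q2}
read c: {q2}
read b: {q0}
read c: {q2}
read b: {q0}
read b: {q1, q2}
read c: {q0, q2}
read a: {q2, q3}
read a: {q2, q3}
read b: {q0, q1, q2}
Reachable ∩ accepting = {q0, q1} — nonempty.

accepted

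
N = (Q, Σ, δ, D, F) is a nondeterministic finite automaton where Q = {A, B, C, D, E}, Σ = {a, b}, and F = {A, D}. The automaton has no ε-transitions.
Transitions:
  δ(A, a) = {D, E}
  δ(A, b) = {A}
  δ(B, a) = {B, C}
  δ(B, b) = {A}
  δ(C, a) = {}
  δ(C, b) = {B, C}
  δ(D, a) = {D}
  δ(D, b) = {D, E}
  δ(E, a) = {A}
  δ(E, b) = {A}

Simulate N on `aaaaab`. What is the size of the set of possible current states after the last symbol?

Start: {D}
read a: {D}
read a: {D}
read a: {D}
read a: {D}
read a: {D}
read b: {D, E}
Final reachable set {D, E} has 2 states.

2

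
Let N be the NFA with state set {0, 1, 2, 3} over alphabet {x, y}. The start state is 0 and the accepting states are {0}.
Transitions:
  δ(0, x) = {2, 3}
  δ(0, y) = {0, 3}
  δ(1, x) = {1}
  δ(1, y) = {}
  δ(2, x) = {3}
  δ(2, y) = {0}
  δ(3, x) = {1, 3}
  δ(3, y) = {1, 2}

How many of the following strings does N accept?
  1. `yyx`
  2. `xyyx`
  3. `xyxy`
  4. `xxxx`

1

`yyx`: rejected
`xyyx`: rejected
`xyxy`: accepted
`xxxx`: rejected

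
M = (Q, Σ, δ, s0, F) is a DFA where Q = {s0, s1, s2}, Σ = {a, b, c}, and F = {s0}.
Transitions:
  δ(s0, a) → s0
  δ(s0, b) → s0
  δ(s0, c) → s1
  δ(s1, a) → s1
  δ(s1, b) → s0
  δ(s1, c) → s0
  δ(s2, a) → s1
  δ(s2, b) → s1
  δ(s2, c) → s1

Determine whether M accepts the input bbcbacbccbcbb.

s0 --b--> s0
s0 --b--> s0
s0 --c--> s1
s1 --b--> s0
s0 --a--> s0
s0 --c--> s1
s1 --b--> s0
s0 --c--> s1
s1 --c--> s0
s0 --b--> s0
s0 --c--> s1
s1 --b--> s0
s0 --b--> s0
End in state s0, which is an accepting state.

accepted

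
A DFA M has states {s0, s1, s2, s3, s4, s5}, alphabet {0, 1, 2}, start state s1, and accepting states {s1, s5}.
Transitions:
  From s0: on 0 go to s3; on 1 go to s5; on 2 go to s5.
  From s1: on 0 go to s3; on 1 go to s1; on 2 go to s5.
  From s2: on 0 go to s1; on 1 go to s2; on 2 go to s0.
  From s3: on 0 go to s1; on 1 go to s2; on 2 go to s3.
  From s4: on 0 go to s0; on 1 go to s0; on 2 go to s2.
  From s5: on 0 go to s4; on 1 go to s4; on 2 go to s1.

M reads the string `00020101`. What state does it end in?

s1 --0--> s3
s3 --0--> s1
s1 --0--> s3
s3 --2--> s3
s3 --0--> s1
s1 --1--> s1
s1 --0--> s3
s3 --1--> s2

s2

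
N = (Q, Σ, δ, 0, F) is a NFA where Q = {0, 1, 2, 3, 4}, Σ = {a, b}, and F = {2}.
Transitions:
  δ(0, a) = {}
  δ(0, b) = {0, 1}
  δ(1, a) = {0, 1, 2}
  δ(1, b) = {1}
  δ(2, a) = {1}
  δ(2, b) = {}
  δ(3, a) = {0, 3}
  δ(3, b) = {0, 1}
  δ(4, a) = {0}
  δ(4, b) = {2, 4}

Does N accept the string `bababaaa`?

Start: {0}
read b: {0, 1}
read a: {0, 1, 2}
read b: {0, 1}
read a: {0, 1, 2}
read b: {0, 1}
read a: {0, 1, 2}
read a: {0, 1, 2}
read a: {0, 1, 2}
Reachable ∩ accepting = {2} — nonempty.

accepted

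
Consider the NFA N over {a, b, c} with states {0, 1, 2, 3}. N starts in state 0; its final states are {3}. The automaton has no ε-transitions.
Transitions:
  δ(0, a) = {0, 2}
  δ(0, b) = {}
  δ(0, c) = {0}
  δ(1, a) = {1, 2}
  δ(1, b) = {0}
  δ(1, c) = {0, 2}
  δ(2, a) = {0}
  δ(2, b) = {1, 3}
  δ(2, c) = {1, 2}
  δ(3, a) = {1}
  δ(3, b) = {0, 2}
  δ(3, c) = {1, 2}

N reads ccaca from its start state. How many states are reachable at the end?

3

Start: {0}
read c: {0}
read c: {0}
read a: {0, 2}
read c: {0, 1, 2}
read a: {0, 1, 2}
Final reachable set {0, 1, 2} has 3 states.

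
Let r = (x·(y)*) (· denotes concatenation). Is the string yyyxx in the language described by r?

No split of yyyxx into u·v has x matching u and (y)* matching v.

no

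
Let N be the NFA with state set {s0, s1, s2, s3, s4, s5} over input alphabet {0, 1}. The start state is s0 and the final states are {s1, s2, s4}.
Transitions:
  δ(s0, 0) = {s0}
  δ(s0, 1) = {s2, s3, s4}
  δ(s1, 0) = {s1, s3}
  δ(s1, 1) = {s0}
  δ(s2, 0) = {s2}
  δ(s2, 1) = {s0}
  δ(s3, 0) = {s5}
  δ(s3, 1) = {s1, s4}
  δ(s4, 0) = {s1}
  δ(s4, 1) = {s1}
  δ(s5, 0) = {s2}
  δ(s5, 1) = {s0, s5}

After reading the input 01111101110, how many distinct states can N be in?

Start: {s0}
read 0: {s0}
read 1: {s2, s3, s4}
read 1: {s0, s1, s4}
read 1: {s0, s1, s2, s3, s4}
read 1: {s0, s1, s2, s3, s4}
read 1: {s0, s1, s2, s3, s4}
read 0: {s0, s1, s2, s3, s5}
read 1: {s0, s1, s2, s3, s4, s5}
read 1: {s0, s1, s2, s3, s4, s5}
read 1: {s0, s1, s2, s3, s4, s5}
read 0: {s0, s1, s2, s3, s5}
Final reachable set {s0, s1, s2, s3, s5} has 5 states.

5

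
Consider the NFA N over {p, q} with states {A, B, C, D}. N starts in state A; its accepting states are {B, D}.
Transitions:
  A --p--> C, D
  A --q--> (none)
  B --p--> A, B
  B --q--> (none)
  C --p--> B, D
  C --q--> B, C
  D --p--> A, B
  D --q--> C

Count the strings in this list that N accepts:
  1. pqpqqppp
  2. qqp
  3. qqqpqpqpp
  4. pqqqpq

pqpqqppp: accepted
qqp: rejected
qqqpqpqpp: rejected
pqqqpq: rejected

1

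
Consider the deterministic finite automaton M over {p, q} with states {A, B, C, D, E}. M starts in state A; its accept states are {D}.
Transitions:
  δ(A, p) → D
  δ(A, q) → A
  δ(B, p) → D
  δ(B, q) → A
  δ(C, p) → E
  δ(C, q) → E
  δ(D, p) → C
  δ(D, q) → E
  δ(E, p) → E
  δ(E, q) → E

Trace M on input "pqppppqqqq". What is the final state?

E

A --p--> D
D --q--> E
E --p--> E
E --p--> E
E --p--> E
E --p--> E
E --q--> E
E --q--> E
E --q--> E
E --q--> E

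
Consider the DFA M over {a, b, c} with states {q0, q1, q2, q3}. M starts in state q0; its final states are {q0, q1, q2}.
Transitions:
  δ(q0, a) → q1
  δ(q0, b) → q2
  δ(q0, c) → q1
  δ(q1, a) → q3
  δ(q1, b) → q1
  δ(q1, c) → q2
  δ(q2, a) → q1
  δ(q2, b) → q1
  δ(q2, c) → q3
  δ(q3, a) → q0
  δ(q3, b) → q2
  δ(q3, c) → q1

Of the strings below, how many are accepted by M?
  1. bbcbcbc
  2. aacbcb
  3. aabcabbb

bbcbcbc: accepted
aacbcb: accepted
aabcabbb: accepted

3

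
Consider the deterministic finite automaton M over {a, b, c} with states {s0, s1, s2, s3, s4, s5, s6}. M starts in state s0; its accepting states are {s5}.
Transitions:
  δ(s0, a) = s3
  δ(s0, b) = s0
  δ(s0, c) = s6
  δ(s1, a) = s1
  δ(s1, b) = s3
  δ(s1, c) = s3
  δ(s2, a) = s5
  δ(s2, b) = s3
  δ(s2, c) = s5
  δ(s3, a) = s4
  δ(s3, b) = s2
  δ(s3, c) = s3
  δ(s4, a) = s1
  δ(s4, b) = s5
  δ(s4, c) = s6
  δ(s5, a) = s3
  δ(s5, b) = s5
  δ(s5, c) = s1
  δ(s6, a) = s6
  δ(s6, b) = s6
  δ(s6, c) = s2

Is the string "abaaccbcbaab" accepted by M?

s0 --a--> s3
s3 --b--> s2
s2 --a--> s5
s5 --a--> s3
s3 --c--> s3
s3 --c--> s3
s3 --b--> s2
s2 --c--> s5
s5 --b--> s5
s5 --a--> s3
s3 --a--> s4
s4 --b--> s5
End in state s5, which is an accepting state.

accepted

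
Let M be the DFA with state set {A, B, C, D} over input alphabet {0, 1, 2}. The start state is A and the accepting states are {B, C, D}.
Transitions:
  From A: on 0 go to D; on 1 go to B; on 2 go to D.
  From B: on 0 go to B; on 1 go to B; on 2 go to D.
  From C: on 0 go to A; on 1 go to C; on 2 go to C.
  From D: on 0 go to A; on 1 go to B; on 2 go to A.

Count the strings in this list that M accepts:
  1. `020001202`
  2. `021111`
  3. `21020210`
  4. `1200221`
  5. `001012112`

`020001202`: accepted
`021111`: accepted
`21020210`: accepted
`1200221`: accepted
`001012112`: accepted

5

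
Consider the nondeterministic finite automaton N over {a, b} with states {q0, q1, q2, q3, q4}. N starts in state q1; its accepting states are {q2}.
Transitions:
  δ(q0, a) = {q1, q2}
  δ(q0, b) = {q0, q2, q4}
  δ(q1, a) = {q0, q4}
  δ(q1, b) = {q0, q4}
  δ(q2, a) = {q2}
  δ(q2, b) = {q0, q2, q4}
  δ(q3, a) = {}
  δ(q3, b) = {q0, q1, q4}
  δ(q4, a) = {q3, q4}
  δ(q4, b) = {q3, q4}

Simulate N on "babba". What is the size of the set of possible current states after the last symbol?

5

Start: {q1}
read b: {q0, q4}
read a: {q1, q2, q3, q4}
read b: {q0, q1, q2, q3, q4}
read b: {q0, q1, q2, q3, q4}
read a: {q0, q1, q2, q3, q4}
Final reachable set {q0, q1, q2, q3, q4} has 5 states.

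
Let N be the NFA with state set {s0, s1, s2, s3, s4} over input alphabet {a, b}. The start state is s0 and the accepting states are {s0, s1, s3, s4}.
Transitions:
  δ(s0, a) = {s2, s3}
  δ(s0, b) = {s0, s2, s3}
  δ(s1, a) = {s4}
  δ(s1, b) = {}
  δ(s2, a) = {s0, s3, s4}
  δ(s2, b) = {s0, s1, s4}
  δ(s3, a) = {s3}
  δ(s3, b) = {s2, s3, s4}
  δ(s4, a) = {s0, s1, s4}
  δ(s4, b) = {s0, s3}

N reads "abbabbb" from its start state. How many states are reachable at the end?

Start: {s0}
read a: {s2, s3}
read b: {s0, s1, s2, s3, s4}
read b: {s0, s1, s2, s3, s4}
read a: {s0, s1, s2, s3, s4}
read b: {s0, s1, s2, s3, s4}
read b: {s0, s1, s2, s3, s4}
read b: {s0, s1, s2, s3, s4}
Final reachable set {s0, s1, s2, s3, s4} has 5 states.

5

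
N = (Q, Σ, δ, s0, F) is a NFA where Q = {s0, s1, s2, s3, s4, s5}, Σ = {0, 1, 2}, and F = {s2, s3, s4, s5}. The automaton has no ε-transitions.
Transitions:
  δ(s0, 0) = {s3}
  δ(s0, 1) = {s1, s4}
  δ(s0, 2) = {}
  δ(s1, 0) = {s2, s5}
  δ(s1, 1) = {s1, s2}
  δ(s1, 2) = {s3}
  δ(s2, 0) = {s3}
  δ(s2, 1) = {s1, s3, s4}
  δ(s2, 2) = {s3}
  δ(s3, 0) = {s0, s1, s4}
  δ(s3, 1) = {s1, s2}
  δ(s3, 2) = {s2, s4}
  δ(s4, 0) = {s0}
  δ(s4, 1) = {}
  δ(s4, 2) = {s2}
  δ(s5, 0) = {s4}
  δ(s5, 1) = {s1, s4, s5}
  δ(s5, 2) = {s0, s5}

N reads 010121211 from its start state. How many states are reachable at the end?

5

Start: {s0}
read 0: {s3}
read 1: {s1, s2}
read 0: {s2, s3, s5}
read 1: {s1, s2, s3, s4, s5}
read 2: {s0, s2, s3, s4, s5}
read 1: {s1, s2, s3, s4, s5}
read 2: {s0, s2, s3, s4, s5}
read 1: {s1, s2, s3, s4, s5}
read 1: {s1, s2, s3, s4, s5}
Final reachable set {s1, s2, s3, s4, s5} has 5 states.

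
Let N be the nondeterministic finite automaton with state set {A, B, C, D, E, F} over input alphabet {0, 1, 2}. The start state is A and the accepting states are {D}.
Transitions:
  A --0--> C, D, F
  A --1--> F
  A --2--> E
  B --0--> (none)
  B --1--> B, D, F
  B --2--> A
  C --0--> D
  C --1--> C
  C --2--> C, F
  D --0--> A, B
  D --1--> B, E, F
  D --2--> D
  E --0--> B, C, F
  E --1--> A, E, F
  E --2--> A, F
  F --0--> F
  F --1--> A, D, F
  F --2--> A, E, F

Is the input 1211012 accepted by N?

Start: {A}
read 1: {F}
read 2: {A, E, F}
read 1: {A, D, E, F}
read 1: {A, B, D, E, F}
read 0: {A, B, C, D, F}
read 1: {A, B, C, D, E, F}
read 2: {A, C, D, E, F}
Reachable ∩ accepting = {D} — nonempty.

accepted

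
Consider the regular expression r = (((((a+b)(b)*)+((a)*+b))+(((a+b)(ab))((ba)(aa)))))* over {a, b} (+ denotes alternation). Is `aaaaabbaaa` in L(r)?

yes

Split into 10 pieces a · a · a · a · a · b · b · a · a · a; each matches ((((a+b)(b)*)+((a)*+b))+(((a+b)(ab))((ba)(aa)))).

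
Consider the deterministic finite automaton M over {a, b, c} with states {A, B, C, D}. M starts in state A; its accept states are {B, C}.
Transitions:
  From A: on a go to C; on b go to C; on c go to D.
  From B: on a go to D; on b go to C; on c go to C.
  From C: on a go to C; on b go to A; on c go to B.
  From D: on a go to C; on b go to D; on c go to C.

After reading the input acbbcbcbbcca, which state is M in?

C

A --a--> C
C --c--> B
B --b--> C
C --b--> A
A --c--> D
D --b--> D
D --c--> C
C --b--> A
A --b--> C
C --c--> B
B --c--> C
C --a--> C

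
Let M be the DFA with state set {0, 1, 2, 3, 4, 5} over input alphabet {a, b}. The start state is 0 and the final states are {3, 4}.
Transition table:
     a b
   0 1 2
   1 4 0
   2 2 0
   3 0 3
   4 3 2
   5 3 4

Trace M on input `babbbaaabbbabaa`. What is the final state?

0 --b--> 2
2 --a--> 2
2 --b--> 0
0 --b--> 2
2 --b--> 0
0 --a--> 1
1 --a--> 4
4 --a--> 3
3 --b--> 3
3 --b--> 3
3 --b--> 3
3 --a--> 0
0 --b--> 2
2 --a--> 2
2 --a--> 2

2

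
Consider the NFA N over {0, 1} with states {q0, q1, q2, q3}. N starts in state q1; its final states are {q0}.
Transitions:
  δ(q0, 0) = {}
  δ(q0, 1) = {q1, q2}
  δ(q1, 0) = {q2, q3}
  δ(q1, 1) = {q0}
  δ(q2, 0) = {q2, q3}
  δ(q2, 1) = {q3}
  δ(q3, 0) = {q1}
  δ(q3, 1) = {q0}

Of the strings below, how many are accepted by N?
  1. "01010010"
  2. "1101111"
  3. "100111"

"01010010": rejected
"1101111": accepted
"100111": rejected

1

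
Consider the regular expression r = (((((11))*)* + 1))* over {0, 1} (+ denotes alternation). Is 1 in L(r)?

yes

Split into 1 piece 1; each matches ((((11))*)*+1).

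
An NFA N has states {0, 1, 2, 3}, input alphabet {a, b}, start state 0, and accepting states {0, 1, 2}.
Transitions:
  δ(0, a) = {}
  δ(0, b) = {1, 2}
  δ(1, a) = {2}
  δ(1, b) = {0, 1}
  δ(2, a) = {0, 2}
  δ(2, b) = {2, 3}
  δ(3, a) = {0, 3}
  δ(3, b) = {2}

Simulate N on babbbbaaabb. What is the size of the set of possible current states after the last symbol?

Start: {0}
read b: {1, 2}
read a: {0, 2}
read b: {1, 2, 3}
read b: {0, 1, 2, 3}
read b: {0, 1, 2, 3}
read b: {0, 1, 2, 3}
read a: {0, 2, 3}
read a: {0, 2, 3}
read a: {0, 2, 3}
read b: {1, 2, 3}
read b: {0, 1, 2, 3}
Final reachable set {0, 1, 2, 3} has 4 states.

4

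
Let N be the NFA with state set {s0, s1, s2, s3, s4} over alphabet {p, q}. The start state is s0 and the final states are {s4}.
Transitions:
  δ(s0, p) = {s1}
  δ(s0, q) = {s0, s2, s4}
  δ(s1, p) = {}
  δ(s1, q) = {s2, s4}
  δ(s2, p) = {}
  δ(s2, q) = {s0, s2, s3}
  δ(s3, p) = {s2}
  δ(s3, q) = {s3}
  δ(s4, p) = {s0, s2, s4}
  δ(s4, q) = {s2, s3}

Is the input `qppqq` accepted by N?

accepted

Start: {s0}
read q: {s0, s2, s4}
read p: {s0, s1, s2, s4}
read p: {s0, s1, s2, s4}
read q: {s0, s2, s3, s4}
read q: {s0, s2, s3, s4}
Reachable ∩ accepting = {s4} — nonempty.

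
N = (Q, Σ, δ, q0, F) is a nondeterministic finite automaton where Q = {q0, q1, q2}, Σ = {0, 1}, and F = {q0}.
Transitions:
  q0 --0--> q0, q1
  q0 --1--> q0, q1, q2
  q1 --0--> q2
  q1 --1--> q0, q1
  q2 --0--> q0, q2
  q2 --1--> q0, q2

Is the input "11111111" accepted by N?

Start: {q0}
read 1: {q0, q1, q2}
read 1: {q0, q1, q2}
read 1: {q0, q1, q2}
read 1: {q0, q1, q2}
read 1: {q0, q1, q2}
read 1: {q0, q1, q2}
read 1: {q0, q1, q2}
read 1: {q0, q1, q2}
Reachable ∩ accepting = {q0} — nonempty.

accepted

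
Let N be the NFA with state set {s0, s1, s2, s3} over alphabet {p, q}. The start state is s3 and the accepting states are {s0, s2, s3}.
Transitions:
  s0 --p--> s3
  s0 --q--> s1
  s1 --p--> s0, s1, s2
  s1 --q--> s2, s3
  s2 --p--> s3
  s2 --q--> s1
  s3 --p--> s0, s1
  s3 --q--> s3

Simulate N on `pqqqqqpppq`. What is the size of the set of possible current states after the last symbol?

Start: {s3}
read p: {s0, s1}
read q: {s1, s2, s3}
read q: {s1, s2, s3}
read q: {s1, s2, s3}
read q: {s1, s2, s3}
read q: {s1, s2, s3}
read p: {s0, s1, s2, s3}
read p: {s0, s1, s2, s3}
read p: {s0, s1, s2, s3}
read q: {s1, s2, s3}
Final reachable set {s1, s2, s3} has 3 states.

3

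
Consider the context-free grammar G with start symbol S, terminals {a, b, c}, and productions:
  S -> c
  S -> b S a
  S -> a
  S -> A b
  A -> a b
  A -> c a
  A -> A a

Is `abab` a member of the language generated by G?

S ⇒ Ab ⇒ Aab ⇒ abab

yes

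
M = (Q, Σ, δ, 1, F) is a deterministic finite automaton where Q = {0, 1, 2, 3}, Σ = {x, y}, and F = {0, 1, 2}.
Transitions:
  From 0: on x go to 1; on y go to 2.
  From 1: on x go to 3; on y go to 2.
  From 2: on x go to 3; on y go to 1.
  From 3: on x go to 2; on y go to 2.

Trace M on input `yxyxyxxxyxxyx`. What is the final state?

3

1 --y--> 2
2 --x--> 3
3 --y--> 2
2 --x--> 3
3 --y--> 2
2 --x--> 3
3 --x--> 2
2 --x--> 3
3 --y--> 2
2 --x--> 3
3 --x--> 2
2 --y--> 1
1 --x--> 3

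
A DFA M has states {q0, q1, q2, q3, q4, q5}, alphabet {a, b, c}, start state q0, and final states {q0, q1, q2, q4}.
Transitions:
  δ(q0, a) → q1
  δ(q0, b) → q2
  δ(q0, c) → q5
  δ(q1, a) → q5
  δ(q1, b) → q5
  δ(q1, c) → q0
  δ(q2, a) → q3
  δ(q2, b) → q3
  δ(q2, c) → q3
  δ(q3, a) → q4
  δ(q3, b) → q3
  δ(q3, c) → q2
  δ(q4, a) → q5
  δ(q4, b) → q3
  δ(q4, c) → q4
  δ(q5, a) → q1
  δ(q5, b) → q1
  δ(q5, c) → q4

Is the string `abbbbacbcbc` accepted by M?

accepted

q0 --a--> q1
q1 --b--> q5
q5 --b--> q1
q1 --b--> q5
q5 --b--> q1
q1 --a--> q5
q5 --c--> q4
q4 --b--> q3
q3 --c--> q2
q2 --b--> q3
q3 --c--> q2
End in state q2, which is an accepting state.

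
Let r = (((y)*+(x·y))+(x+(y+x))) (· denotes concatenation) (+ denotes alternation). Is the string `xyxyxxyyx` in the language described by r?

no

Neither ((y)*+(x·y)) nor (x+(y+x)) matches xyxyxxyyx.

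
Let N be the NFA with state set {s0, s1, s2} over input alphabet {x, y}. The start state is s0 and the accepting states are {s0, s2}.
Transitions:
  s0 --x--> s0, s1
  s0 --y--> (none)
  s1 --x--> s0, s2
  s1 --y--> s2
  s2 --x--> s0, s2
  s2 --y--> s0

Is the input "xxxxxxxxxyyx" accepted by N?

Start: {s0}
read x: {s0, s1}
read x: {s0, s1, s2}
read x: {s0, s1, s2}
read x: {s0, s1, s2}
read x: {s0, s1, s2}
read x: {s0, s1, s2}
read x: {s0, s1, s2}
read x: {s0, s1, s2}
read x: {s0, s1, s2}
read y: {s0, s2}
read y: {s0}
read x: {s0, s1}
Reachable ∩ accepting = {s0} — nonempty.

accepted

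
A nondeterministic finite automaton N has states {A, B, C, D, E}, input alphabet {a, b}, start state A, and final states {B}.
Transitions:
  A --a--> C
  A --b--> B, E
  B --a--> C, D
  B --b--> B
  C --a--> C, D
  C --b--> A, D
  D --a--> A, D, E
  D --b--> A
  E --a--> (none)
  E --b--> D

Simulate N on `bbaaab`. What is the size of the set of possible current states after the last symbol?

4

Start: {A}
read b: {B, E}
read b: {B, D}
read a: {A, C, D, E}
read a: {A, C, D, E}
read a: {A, C, D, E}
read b: {A, B, D, E}
Final reachable set {A, B, D, E} has 4 states.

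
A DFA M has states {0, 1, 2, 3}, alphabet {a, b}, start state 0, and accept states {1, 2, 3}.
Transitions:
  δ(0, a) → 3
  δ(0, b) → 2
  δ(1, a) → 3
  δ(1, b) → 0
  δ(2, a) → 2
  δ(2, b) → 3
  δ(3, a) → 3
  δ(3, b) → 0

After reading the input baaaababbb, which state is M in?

3

0 --b--> 2
2 --a--> 2
2 --a--> 2
2 --a--> 2
2 --a--> 2
2 --b--> 3
3 --a--> 3
3 --b--> 0
0 --b--> 2
2 --b--> 3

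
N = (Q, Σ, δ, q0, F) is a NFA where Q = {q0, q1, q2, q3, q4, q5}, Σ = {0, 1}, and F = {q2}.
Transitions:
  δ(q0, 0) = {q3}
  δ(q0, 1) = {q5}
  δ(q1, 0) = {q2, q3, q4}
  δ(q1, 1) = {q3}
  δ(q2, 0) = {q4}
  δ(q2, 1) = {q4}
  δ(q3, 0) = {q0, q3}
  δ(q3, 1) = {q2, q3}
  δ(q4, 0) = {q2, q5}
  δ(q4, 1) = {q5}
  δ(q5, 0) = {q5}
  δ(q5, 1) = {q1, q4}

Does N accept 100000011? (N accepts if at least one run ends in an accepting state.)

rejected

Start: {q0}
read 1: {q5}
read 0: {q5}
read 0: {q5}
read 0: {q5}
read 0: {q5}
read 0: {q5}
read 0: {q5}
read 1: {q1, q4}
read 1: {q3, q5}
Reachable ∩ accepting = {} — empty.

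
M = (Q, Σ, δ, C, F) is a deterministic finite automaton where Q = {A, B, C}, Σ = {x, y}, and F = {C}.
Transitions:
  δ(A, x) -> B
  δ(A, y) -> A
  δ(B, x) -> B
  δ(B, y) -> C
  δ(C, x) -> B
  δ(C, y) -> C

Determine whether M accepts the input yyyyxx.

C --y--> C
C --y--> C
C --y--> C
C --y--> C
C --x--> B
B --x--> B
End in state B, which is not an accepting state.

rejected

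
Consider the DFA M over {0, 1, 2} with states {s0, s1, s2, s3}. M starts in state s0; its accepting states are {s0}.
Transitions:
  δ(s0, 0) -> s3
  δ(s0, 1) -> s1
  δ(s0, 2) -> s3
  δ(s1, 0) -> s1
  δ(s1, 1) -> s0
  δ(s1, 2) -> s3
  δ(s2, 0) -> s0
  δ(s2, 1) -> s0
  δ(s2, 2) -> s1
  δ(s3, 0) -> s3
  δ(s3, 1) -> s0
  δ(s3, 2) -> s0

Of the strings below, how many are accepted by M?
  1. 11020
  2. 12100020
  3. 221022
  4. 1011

11020: rejected
12100020: rejected
221022: accepted
1011: rejected

1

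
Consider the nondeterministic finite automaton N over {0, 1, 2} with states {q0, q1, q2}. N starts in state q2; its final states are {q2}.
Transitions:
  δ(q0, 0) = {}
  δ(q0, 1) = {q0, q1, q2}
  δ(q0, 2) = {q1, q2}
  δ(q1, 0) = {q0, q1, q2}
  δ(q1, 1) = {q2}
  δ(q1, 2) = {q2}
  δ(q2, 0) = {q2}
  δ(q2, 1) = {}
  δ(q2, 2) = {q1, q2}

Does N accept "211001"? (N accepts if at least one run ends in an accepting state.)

rejected

Start: {q2}
read 2: {q1, q2}
read 1: {q2}
read 1: {}
The reachable set is empty and stays empty for the remaining 3 symbols.
Reachable ∩ accepting = {} — empty.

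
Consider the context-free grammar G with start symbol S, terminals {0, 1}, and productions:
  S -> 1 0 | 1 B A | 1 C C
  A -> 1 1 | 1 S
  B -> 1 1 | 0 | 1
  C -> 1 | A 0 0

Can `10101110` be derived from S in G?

no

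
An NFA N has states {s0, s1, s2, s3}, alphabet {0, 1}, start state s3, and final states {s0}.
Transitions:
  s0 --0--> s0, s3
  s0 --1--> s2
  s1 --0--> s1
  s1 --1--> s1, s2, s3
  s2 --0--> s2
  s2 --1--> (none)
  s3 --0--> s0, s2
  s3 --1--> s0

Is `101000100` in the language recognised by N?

accepted

Start: {s3}
read 1: {s0}
read 0: {s0, s3}
read 1: {s0, s2}
read 0: {s0, s2, s3}
read 0: {s0, s2, s3}
read 0: {s0, s2, s3}
read 1: {s0, s2}
read 0: {s0, s2, s3}
read 0: {s0, s2, s3}
Reachable ∩ accepting = {s0} — nonempty.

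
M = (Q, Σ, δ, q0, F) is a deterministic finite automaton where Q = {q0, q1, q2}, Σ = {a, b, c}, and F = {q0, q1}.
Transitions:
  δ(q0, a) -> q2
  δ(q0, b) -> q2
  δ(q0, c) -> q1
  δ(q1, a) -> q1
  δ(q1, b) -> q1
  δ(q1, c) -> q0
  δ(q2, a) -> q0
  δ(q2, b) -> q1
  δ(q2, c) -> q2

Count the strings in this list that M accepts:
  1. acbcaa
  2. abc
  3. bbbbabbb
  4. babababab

acbcaa: accepted
abc: accepted
bbbbabbb: accepted
babababab: rejected

3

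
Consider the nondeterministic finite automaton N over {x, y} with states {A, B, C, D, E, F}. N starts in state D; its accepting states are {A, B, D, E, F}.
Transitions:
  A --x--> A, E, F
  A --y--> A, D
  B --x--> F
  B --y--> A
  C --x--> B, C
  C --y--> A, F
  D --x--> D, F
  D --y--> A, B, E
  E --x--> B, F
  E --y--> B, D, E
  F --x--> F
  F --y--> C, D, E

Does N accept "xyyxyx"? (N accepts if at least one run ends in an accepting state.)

accepted

Start: {D}
read x: {D, F}
read y: {A, B, C, D, E}
read y: {A, B, D, E, F}
read x: {A, B, D, E, F}
read y: {A, B, C, D, E}
read x: {A, B, C, D, E, F}
Reachable ∩ accepting = {A, B, D, E, F} — nonempty.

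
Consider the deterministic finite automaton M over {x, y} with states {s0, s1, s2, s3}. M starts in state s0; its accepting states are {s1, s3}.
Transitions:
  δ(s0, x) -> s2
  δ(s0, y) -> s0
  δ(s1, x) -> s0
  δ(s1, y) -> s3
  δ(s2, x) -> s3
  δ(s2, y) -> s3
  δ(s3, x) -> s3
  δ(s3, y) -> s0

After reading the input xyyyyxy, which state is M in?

s0 --x--> s2
s2 --y--> s3
s3 --y--> s0
s0 --y--> s0
s0 --y--> s0
s0 --x--> s2
s2 --y--> s3

s3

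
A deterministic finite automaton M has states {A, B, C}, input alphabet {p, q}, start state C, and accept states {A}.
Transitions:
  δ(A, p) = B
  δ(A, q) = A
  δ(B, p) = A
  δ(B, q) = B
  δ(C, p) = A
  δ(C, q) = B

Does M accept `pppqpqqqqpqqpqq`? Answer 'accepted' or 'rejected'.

C --p--> A
A --p--> B
B --p--> A
A --q--> A
A --p--> B
B --q--> B
B --q--> B
B --q--> B
B --q--> B
B --p--> A
A --q--> A
A --q--> A
A --p--> B
B --q--> B
B --q--> B
End in state B, which is not an accepting state.

rejected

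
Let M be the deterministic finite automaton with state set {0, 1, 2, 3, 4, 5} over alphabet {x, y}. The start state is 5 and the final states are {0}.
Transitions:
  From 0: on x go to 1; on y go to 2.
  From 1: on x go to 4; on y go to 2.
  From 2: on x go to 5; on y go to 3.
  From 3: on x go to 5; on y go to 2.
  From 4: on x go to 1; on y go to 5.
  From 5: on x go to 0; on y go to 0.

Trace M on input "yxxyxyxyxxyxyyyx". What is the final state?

5 --y--> 0
0 --x--> 1
1 --x--> 4
4 --y--> 5
5 --x--> 0
0 --y--> 2
2 --x--> 5
5 --y--> 0
0 --x--> 1
1 --x--> 4
4 --y--> 5
5 --x--> 0
0 --y--> 2
2 --y--> 3
3 --y--> 2
2 --x--> 5

5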